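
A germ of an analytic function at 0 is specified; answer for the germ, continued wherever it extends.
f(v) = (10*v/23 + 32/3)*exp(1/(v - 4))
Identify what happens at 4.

The point is an essential singularity.

The exponent 1/(v - (4)) has a pole at 4, so exp(1/(v - (4))) takes every nonzero value near it: an essential singularity (not a pole of any order).


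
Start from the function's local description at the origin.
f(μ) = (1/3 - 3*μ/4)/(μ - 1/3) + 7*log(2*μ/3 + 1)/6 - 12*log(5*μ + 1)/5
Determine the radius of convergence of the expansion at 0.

Denominator factor (μ - 1/3): pole of order 1 at 1/3, modulus 1/3.
Branch term (-12/5)*log(1 - μ/(-1/5)): its argument vanishes at μ = -1/5, a logarithmic branch point, modulus 1/5.
Branch term (7/6)*log(1 - μ/(-3/2)): its argument vanishes at μ = -3/2, a logarithmic branch point, modulus 3/2.
The radius of convergence is the smallest modulus among the singular points: 1/5.

The radius of convergence is 1/5.


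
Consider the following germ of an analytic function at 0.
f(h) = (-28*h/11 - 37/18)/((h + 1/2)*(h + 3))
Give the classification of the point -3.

The denominator factor h + 3 vanishes at -3 and appears to the power 1; the numerator there equals 1105/198, nonzero, and no other factor vanishes.
Hence a pole whose order is the multiplicity, 1.

The point is a pole of order 1.


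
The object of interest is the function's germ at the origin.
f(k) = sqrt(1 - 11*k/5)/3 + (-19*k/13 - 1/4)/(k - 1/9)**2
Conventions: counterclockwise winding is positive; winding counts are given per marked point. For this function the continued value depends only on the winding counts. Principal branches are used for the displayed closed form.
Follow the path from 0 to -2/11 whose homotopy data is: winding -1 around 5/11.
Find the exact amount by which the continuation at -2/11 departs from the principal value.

Continued minus principal equals -(2/15)*sqrt(35).

The rational part is single-valued and drops out of the difference; each branch term changes only by its own monodromy.
(1/3)*sqrt(1 - k/(5/11)): winding -1 is odd, the square root flips sign, contributing -2*(1/3)*sqrt(1 - (-2/11)/(5/11)) = -2*(1/3)*sqrt(7/5) = -(2/15)*sqrt(35).
Summing the contributions at k = -2/11 gives -(2/15)*sqrt(35).


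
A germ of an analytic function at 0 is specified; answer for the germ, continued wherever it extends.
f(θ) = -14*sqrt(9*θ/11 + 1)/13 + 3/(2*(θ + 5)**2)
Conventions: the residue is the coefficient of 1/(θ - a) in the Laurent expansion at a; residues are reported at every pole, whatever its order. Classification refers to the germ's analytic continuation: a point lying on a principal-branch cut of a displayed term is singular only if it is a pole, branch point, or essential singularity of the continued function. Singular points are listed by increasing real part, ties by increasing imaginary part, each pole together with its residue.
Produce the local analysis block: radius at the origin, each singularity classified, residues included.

Denominator factor (θ + 5)^2: pole of order 2 at -5, modulus 5.
Branch term (-14/13)*sqrt(1 - θ/(-11/9)): its argument vanishes at θ = -11/9, a square-root branch point, modulus 11/9.
The radius of convergence is the smallest modulus among the singular points: 11/9.
The branch term is analytic at -5 and contributes nothing to the residue; only the rational part matters.
At the order-2 pole -5 set g(θ) = (θ - (-5))^2*(rational part) = 3/2.
Order-2 pole: residue = g'(a); g'(-5) = 0, so the residue is 0.
List the singular points by increasing real part (a conjugate pair: the negative imaginary part first).

Radius of convergence at 0: 11/9.
At -5: a pole of order 2; residue 0.
At -11/9: an algebraic (square-root) branch point.


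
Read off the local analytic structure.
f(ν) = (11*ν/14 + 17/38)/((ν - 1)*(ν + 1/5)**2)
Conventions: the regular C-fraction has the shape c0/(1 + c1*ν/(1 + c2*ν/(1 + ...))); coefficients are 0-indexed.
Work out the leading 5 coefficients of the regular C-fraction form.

The regular C-fraction coefficients are [-425/38, 862/119, -32257/102578, 362748295/27805534, -210632665280/19665834877].

Taylor coefficients (expand at 0): a_0 = -425/38, a_1 = 10775/133, a_2 = -149325/266, a_3 = 473150/133, a_4 = -819725/38.
c0 = a_0 = -425/38. Peel one level at a time: if S = 1 + c*ν/S' with S'(0) = 1, then c is the ν-coefficient of S and S' = c*ν/(S - 1).
S_1 = c0/f = 1 + (862/119)*ν + (32257/14161)*ν^2 + ...; c1 = 862/119.
S_2 = c1*ν/(S_1 - 1) = 1 + (-32257/102578)*ν + (3048305/743044)*ν^2 + ...; c2 = -32257/102578.
S_3 = c2*ν/(S_2 - 1) = 1 + (362748295/27805534)*ν + (145390296800/1040514049)*ν^2 + ...; c3 = 362748295/27805534.
S_4 = c3*ν/(S_3 - 1) = 1 + (-210632665280/19665834877)*ν + ...; c4 = -210632665280/19665834877.


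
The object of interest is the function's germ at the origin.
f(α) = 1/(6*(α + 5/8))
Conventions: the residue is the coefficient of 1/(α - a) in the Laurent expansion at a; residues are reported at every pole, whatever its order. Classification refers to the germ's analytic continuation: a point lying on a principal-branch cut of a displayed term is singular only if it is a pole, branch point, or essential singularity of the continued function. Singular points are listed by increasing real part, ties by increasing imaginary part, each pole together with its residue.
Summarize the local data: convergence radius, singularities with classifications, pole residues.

Denominator factor (α + 5/8): pole of order 1 at -5/8, modulus 5/8.
The radius of convergence is the smallest modulus among the singular points: 5/8.
At the order-1 pole -5/8 set g(α) = (α - (-5/8))*f(α) = 1/6.
Simple pole: residue = g(a) at a = -5/8, which is 1/6.

Radius of convergence at 0: 5/8.
At -5/8: a pole of order 1; residue 1/6.


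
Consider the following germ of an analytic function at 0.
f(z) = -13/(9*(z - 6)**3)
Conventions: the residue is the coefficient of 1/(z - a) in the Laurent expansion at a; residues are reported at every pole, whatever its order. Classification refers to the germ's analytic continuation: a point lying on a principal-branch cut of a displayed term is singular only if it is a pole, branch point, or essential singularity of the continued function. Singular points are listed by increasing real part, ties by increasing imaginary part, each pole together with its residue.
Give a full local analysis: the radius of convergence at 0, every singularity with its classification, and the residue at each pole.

Radius of convergence at 0: 6.
At 6: a pole of order 3; residue 0.

Denominator factor (z - 6)^3: pole of order 3 at 6, modulus 6.
The radius of convergence is the smallest modulus among the singular points: 6.
At the order-3 pole 6 set g(z) = (z - (6))^3*f(z) = -13/9.
Order-3 pole: residue = g''(a)/2; g''(6) = 0, so the residue is 0.


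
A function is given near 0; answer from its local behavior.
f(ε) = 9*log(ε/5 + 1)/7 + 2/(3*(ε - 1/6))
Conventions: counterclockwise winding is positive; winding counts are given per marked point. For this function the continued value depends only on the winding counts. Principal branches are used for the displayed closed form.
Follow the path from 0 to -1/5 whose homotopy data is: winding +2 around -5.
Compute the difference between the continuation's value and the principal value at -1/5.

The rational part is single-valued and drops out of the difference; each branch term changes only by its own monodromy.
(9/7)*log(1 - ε/(-5)): each positive loop around -5 adds 2*pi*i to the log, so winding +2 contributes (9/7)*(2)*2*pi*i = (36/7)*pi*i.
Summing the contributions at ε = -1/5 gives (36/7)*pi*i.

Continued minus principal equals (36/7)*pi*i.


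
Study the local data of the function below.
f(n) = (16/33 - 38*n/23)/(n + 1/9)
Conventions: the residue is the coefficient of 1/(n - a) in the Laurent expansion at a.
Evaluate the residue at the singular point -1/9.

At the order-1 pole -1/9 set g(n) = (n - (-1/9))*f(n) = 16/33 - 38*n/23.
Simple pole: residue = g(a) at a = -1/9, which is 1522/2277.

The residue is 1522/2277.


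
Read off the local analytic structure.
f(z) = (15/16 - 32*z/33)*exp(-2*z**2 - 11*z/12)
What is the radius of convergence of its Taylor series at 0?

The radius of convergence is infinite.

The factor exp(-2*z**2 - 11*z/12) is entire and contributes no finite singular point.
The polynomial part has no poles.
No finite singular points: the Taylor series at 0 converges everywhere.


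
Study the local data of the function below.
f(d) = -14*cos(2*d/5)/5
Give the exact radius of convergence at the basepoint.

The radius of convergence is infinite.

The factor cos(2*d/5) is entire and contributes no finite singular point.
The polynomial part has no poles.
No finite singular points: the Taylor series at 0 converges everywhere.


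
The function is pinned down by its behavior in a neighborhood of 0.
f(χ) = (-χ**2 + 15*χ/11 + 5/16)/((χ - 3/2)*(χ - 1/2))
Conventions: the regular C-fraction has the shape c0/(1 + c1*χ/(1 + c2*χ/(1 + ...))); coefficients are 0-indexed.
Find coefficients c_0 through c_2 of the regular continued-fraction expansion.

The regular C-fraction coefficients are [5/12, -232/33, 15977/3190].

Taylor coefficients (expand at 0): a_0 = 5/12, a_1 = 290/99, a_2 = 1759/297.
c0 = a_0 = 5/12. Peel one level at a time: if S = 1 + c*χ/S' with S'(0) = 1, then c is the χ-coefficient of S and S' = c*χ/(S - 1).
S_1 = c0/f = 1 + (-232/33)*χ + (63908/1815)*χ^2 + ...; c1 = -232/33.
S_2 = c1*χ/(S_1 - 1) = 1 + (15977/3190)*χ + ...; c2 = 15977/3190.


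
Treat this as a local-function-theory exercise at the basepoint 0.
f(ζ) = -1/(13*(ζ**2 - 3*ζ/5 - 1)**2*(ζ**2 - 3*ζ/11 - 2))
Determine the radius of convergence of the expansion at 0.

Denominator factor (ζ**2 - 3*ζ/11 - 2): discriminant 977/121, real irrational roots 3/22 + (1/22)*sqrt(977) and 3/22 - (1/22)*sqrt(977); poles of order 1, moduli 3/22 + (1/22)*sqrt(977) and -3/22 + (1/22)*sqrt(977).
Denominator factor (ζ**2 - 3*ζ/5 - 1)^2: discriminant 109/25, real irrational roots 3/10 + (1/10)*sqrt(109) and 3/10 - (1/10)*sqrt(109); poles of order 2, moduli 3/10 + (1/10)*sqrt(109) and -3/10 + (1/10)*sqrt(109).
The radius of convergence is the smallest modulus among the singular points: -3/10 + (1/10)*sqrt(109).

The radius of convergence is -3/10 + (1/10)*sqrt(109).


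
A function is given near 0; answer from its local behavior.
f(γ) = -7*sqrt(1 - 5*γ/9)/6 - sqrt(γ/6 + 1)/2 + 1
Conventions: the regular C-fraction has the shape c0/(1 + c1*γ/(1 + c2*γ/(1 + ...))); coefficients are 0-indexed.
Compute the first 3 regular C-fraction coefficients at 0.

Taylor coefficients (expand at 0): a_0 = -2/3, a_1 = 61/216, a_2 = 727/15552.
c0 = a_0 = -2/3. Peel one level at a time: if S = 1 + c*γ/S' with S'(0) = 1, then c is the γ-coefficient of S and S' = c*γ/(S - 1).
S_1 = c0/f = 1 + (61/144)*γ + (575/2304)*γ^2 + ...; c1 = 61/144.
S_2 = c1*γ/(S_1 - 1) = 1 + (-575/976)*γ + ...; c2 = -575/976.

The regular C-fraction coefficients are [-2/3, 61/144, -575/976].


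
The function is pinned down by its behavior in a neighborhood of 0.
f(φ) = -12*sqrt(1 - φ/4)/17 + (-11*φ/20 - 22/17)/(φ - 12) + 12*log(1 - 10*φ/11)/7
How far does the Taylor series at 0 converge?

The radius of convergence is 11/10.

Denominator factor (φ - 12): pole of order 1 at 12, modulus 12.
Branch term (-12/17)*sqrt(1 - φ/(4)): its argument vanishes at φ = 4, a square-root branch point, modulus 4.
Branch term (12/7)*log(1 - φ/(11/10)): its argument vanishes at φ = 11/10, a logarithmic branch point, modulus 11/10.
The radius of convergence is the smallest modulus among the singular points: 11/10.


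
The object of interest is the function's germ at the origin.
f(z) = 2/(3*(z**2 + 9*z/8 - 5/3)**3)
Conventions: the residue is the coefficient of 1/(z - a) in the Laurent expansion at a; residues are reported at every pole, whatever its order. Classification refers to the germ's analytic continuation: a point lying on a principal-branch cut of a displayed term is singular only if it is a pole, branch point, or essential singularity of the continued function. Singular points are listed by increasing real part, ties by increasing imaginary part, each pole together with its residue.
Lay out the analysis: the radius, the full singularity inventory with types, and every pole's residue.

Radius of convergence at 0: -9/16 + (1/48)*sqrt(4569).
At -9/16 - (1/48)*sqrt(4569): a pole of order 3; residue -(1179648/3532642667)*sqrt(4569).
At -9/16 + (1/48)*sqrt(4569): a pole of order 3; residue (1179648/3532642667)*sqrt(4569).

Denominator factor (z**2 + 9*z/8 - 5/3)^3: discriminant 1523/192, real irrational roots -9/16 + (1/48)*sqrt(4569) and -9/16 - (1/48)*sqrt(4569); poles of order 3, moduli -9/16 + (1/48)*sqrt(4569) and 9/16 + (1/48)*sqrt(4569).
The radius of convergence is the smallest modulus among the singular points: -9/16 + (1/48)*sqrt(4569).
The factor z**2 + 9*z/8 - 5/3 splits as (z - a)(z - a') with a = -9/16 - (1/48)*sqrt(4569), a' = -9/16 + (1/48)*sqrt(4569). At the order-3 pole a set g(z) = (z - a)^3*f(z) = [2/3] / (z - a')^3.
Order-3 pole: residue = g''(a)/2; g''(-9/16 - (1/48)*sqrt(4569)) = -(2359296/3532642667)*sqrt(4569), so the residue is -(1179648/3532642667)*sqrt(4569).
The factor z**2 + 9*z/8 - 5/3 splits as (z - a)(z - a') with a = -9/16 + (1/48)*sqrt(4569), a' = -9/16 - (1/48)*sqrt(4569). At the order-3 pole a set g(z) = (z - a)^3*f(z) = [2/3] / (z - a')^3.
Order-3 pole: residue = g''(a)/2; g''(-9/16 + (1/48)*sqrt(4569)) = (2359296/3532642667)*sqrt(4569), so the residue is (1179648/3532642667)*sqrt(4569).
List the singular points by increasing real part (a conjugate pair: the negative imaginary part first).


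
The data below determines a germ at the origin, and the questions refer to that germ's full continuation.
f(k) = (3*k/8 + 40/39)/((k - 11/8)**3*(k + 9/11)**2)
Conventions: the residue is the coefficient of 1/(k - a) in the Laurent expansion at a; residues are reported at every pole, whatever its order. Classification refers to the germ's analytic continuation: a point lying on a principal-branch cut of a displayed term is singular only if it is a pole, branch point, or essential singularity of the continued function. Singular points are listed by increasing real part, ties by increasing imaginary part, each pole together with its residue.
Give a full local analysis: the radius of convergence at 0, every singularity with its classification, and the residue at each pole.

Radius of convergence at 0: 9/11.
At -9/11: a pole of order 2; residue -2322371392/18037344013.
At 11/8: a pole of order 3; residue 2322371392/18037344013.

Denominator factor (k + 9/11)^2: pole of order 2 at -9/11, modulus 9/11.
Denominator factor (k - 11/8)^3: pole of order 3 at 11/8, modulus 11/8.
The radius of convergence is the smallest modulus among the singular points: 9/11.
At the order-2 pole -9/11 set g(k) = (k - (-9/11))^2*f(k) = (3*k/8 + 40/39)/(k - 11/8)**3.
Order-2 pole: residue = g'(a); g'(-9/11) = -2322371392/18037344013, so the residue is -2322371392/18037344013.
At the order-3 pole 11/8 set g(k) = (k - (11/8))^3*f(k) = (3*k/8 + 40/39)/(k + 9/11)**2.
Order-3 pole: residue = g''(a)/2; g''(11/8) = 4644742784/18037344013, so the residue is 2322371392/18037344013.
List the singular points by increasing real part (a conjugate pair: the negative imaginary part first).


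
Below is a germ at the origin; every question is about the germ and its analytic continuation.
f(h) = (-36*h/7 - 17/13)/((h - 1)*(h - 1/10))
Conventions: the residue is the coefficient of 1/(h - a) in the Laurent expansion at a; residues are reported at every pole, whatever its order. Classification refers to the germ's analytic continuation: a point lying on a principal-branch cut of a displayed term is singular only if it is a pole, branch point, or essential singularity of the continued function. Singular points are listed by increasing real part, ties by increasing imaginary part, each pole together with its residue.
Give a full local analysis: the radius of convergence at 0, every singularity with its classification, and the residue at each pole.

Denominator factor (h - 1): pole of order 1 at 1, modulus 1.
Denominator factor (h - 1/10): pole of order 1 at 1/10, modulus 1/10.
The radius of convergence is the smallest modulus among the singular points: 1/10.
At the order-1 pole 1/10 set g(h) = (h - (1/10))*f(h) = (-36*h/7 - 17/13)/(h - 1).
Simple pole: residue = g(a) at a = 1/10, which is 1658/819.
At the order-1 pole 1 set g(h) = (h - (1))*f(h) = (-36*h/7 - 17/13)/(h - 1/10).
Simple pole: residue = g(a) at a = 1, which is -5870/819.
List the singular points by increasing real part (a conjugate pair: the negative imaginary part first).

Radius of convergence at 0: 1/10.
At 1/10: a pole of order 1; residue 1658/819.
At 1: a pole of order 1; residue -5870/819.


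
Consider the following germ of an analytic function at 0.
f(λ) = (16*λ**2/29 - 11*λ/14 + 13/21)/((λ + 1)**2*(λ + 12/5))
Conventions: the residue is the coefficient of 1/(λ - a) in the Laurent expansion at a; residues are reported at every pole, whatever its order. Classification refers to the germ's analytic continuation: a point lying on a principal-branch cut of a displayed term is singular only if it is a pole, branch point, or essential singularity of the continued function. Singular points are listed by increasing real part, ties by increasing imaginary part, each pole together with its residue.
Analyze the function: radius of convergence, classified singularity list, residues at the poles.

Radius of convergence at 0: 1.
At -12/5: a pole of order 1; residue 86519/29841.
At -1: a pole of order 2; residue -70055/29841.

Denominator factor (λ + 1)^2: pole of order 2 at -1, modulus 1.
Denominator factor (λ + 12/5): pole of order 1 at -12/5, modulus 12/5.
The radius of convergence is the smallest modulus among the singular points: 1.
At the order-1 pole -12/5 set g(λ) = (λ - (-12/5))*f(λ) = (16*λ**2/29 - 11*λ/14 + 13/21)/(λ + 1)**2.
Simple pole: residue = g(a) at a = -12/5, which is 86519/29841.
At the order-2 pole -1 set g(λ) = (λ - (-1))^2*f(λ) = (16*λ**2/29 - 11*λ/14 + 13/21)/(λ + 12/5).
Order-2 pole: residue = g'(a); g'(-1) = -70055/29841, so the residue is -70055/29841.
List the singular points by increasing real part (a conjugate pair: the negative imaginary part first).


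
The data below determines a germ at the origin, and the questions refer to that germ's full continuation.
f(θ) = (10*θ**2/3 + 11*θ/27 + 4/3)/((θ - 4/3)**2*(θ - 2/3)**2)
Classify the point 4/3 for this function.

The denominator factor θ - 4/3 vanishes at 4/3 and appears to the power 2; the numerator there equals 632/81, nonzero, and no other factor vanishes.
Hence a pole whose order is the multiplicity, 2.

The point is a pole of order 2.


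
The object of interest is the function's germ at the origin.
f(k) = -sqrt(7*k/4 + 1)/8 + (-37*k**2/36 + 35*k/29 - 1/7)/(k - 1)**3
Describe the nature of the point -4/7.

The point is an algebraic (square-root) branch point.

The term (-1/8)*sqrt(1 - k/(-4/7)) has argument 1 - -4/7/(-4/7) = 0 at -4/7: a square-root (algebraic, two-sheeted) branch point; the remaining terms are analytic or single-valued there.


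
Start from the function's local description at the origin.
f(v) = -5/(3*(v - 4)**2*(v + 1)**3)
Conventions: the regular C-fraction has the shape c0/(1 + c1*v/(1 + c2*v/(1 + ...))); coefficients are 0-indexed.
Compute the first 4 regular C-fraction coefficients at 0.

The regular C-fraction coefficients are [-5/48, 5/2, -5/8, 33/40].

Taylor coefficients (expand at 0): a_0 = -5/48, a_1 = 25/96, a_2 = -125/256, a_3 = 25/32.
c0 = a_0 = -5/48. Peel one level at a time: if S = 1 + c*v/S' with S'(0) = 1, then c is the v-coefficient of S and S' = c*v/(S - 1).
S_1 = c0/f = 1 + (5/2)*v + (25/16)*v^2 + ...; c1 = 5/2.
S_2 = c1*v/(S_1 - 1) = 1 + (-5/8)*v + (33/64)*v^2 + ...; c2 = -5/8.
S_3 = c2*v/(S_2 - 1) = 1 + (33/40)*v + ...; c3 = 33/40.


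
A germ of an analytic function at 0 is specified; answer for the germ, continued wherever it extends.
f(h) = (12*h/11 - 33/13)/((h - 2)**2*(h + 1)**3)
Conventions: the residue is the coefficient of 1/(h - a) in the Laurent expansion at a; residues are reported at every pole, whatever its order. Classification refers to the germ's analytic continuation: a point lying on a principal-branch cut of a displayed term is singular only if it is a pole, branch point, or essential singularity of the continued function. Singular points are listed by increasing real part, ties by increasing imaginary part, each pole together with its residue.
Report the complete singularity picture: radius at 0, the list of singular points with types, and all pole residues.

Denominator factor (h - 2)^2: pole of order 2 at 2, modulus 2.
Denominator factor (h + 1)^3: pole of order 3 at -1, modulus 1.
The radius of convergence is the smallest modulus among the singular points: 1.
At the order-3 pole -1 set g(h) = (h - (-1))^3*f(h) = (12*h/11 - 33/13)/(h - 2)**2.
Order-3 pole: residue = g''(a)/2; g''(-1) = -46/429, so the residue is -23/429.
At the order-2 pole 2 set g(h) = (h - (2))^2*f(h) = (12*h/11 - 33/13)/(h + 1)**3.
Order-2 pole: residue = g'(a); g'(2) = 23/429, so the residue is 23/429.
List the singular points by increasing real part (a conjugate pair: the negative imaginary part first).

Radius of convergence at 0: 1.
At -1: a pole of order 3; residue -23/429.
At 2: a pole of order 2; residue 23/429.


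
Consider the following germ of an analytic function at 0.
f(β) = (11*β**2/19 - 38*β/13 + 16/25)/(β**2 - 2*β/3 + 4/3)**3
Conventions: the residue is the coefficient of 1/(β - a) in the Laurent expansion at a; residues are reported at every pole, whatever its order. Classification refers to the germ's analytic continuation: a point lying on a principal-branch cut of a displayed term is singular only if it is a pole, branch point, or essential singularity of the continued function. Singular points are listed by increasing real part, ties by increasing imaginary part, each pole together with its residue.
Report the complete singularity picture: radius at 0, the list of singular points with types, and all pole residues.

Radius of convergence at 0: (2/3)*sqrt(3).
At (1/3) - ((1/3)*sqrt(11))*i: a pole of order 3; residue -((9612/8218925)*sqrt(11))*i.
At (1/3) + ((1/3)*sqrt(11))*i: a pole of order 3; residue ((9612/8218925)*sqrt(11))*i.


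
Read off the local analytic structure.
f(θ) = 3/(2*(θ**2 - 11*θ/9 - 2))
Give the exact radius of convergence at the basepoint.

The radius of convergence is -11/18 + (1/18)*sqrt(769).

Denominator factor (θ**2 - 11*θ/9 - 2): discriminant 769/81, real irrational roots 11/18 + (1/18)*sqrt(769) and 11/18 - (1/18)*sqrt(769); poles of order 1, moduli 11/18 + (1/18)*sqrt(769) and -11/18 + (1/18)*sqrt(769).
The radius of convergence is the smallest modulus among the singular points: -11/18 + (1/18)*sqrt(769).


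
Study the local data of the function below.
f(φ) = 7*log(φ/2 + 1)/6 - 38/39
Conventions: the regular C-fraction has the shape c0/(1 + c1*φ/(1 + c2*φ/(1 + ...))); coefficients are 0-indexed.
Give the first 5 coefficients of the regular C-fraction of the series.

The regular C-fraction coefficients are [-38/39, 91/152, -53/152, -19/318, 197/636].

Taylor coefficients (expand at 0): a_0 = -38/39, a_1 = 7/12, a_2 = -7/48, a_3 = 7/144, a_4 = -7/384.
c0 = a_0 = -38/39. Peel one level at a time: if S = 1 + c*φ/S' with S'(0) = 1, then c is the φ-coefficient of S and S' = c*φ/(S - 1).
S_1 = c0/f = 1 + (91/152)*φ + (4823/23104)*φ^2 + ...; c1 = 91/152.
S_2 = c1*φ/(S_1 - 1) = 1 + (-53/152)*φ + (-1/48)*φ^2 + ...; c2 = -53/152.
S_3 = c2*φ/(S_2 - 1) = 1 + (-19/318)*φ + (3743/202248)*φ^2 + ...; c3 = -19/318.
S_4 = c3*φ/(S_3 - 1) = 1 + (197/636)*φ + ...; c4 = 197/636.


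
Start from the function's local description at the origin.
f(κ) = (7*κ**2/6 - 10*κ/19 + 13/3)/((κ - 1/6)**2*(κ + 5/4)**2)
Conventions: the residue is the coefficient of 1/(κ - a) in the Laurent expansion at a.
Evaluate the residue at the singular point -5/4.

The residue is 287304/93347.

At the order-2 pole -5/4 set g(κ) = (κ - (-5/4))^2*f(κ) = (7*κ**2/6 - 10*κ/19 + 13/3)/(κ - 1/6)**2.
Order-2 pole: residue = g'(a); g'(-5/4) = 287304/93347, so the residue is 287304/93347.


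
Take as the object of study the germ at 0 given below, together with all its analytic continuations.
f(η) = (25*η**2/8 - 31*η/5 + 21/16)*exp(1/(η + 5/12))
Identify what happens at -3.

The point is a regular point.

There is no denominator, hence no pole anywhere.
The essential point of exp(1/(η - (-5/12))) is -5/12, not -3.
So the germ continues analytically to -3.


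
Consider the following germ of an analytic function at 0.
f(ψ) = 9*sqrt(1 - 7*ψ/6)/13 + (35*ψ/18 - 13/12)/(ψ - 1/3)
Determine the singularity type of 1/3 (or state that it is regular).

The point is a pole of order 1.

The denominator factor ψ - 1/3 vanishes at 1/3 and appears to the power 1; the numerator there equals -47/108, nonzero, and no other factor vanishes.
The branch terms are analytic at this point.
Hence a pole whose order is the multiplicity, 1.


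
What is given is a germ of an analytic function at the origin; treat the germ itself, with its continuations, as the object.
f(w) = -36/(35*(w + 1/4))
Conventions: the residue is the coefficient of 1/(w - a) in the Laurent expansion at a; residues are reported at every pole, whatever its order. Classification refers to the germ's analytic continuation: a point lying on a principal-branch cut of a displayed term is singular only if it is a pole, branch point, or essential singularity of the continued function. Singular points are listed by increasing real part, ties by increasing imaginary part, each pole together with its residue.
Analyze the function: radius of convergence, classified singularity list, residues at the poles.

Denominator factor (w + 1/4): pole of order 1 at -1/4, modulus 1/4.
The radius of convergence is the smallest modulus among the singular points: 1/4.
At the order-1 pole -1/4 set g(w) = (w - (-1/4))*f(w) = -36/35.
Simple pole: residue = g(a) at a = -1/4, which is -36/35.

Radius of convergence at 0: 1/4.
At -1/4: a pole of order 1; residue -36/35.


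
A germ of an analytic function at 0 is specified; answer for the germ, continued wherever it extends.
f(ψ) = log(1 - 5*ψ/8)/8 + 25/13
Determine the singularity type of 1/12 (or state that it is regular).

There is no denominator, hence no pole anywhere.
Branch term log(1 - ψ/(8/5)): argument at 1/12 is 91/96, nonzero, so 1/12 is not its branch point (a point on a principal cut is still regular for the continued germ).
So the germ continues analytically to 1/12.

The point is a regular point.


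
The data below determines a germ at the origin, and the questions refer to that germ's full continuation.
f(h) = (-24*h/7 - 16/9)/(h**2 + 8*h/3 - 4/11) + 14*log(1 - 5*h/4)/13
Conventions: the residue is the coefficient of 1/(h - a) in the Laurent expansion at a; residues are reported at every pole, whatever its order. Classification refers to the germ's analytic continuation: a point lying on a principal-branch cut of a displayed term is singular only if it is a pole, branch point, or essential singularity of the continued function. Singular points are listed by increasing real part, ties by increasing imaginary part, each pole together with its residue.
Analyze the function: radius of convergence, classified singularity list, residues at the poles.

Denominator factor (h**2 + 8*h/3 - 4/11): discriminant 848/99, real irrational roots -4/3 + (2/33)*sqrt(583) and -4/3 - (2/33)*sqrt(583); poles of order 1, moduli -4/3 + (2/33)*sqrt(583) and 4/3 + (2/33)*sqrt(583).
Branch term (14/13)*log(1 - h/(4/5)): its argument vanishes at h = 4/5, a logarithmic branch point, modulus 4/5.
The radius of convergence is the smallest modulus among the singular points: -4/3 + (2/33)*sqrt(583).
The branch term is analytic at -4/3 - (2/33)*sqrt(583) and contributes nothing to the residue; only the rational part matters.
The factor h**2 + 8*h/3 - 4/11 splits as (h - a)(h - a') with a = -4/3 - (2/33)*sqrt(583), a' = -4/3 + (2/33)*sqrt(583). At the order-1 pole a set g(h) = (h - a)*(rational part) = [-24*h/7 - 16/9] / (h - a').
Simple pole: residue = g(a) at a = -4/3 - (2/33)*sqrt(583), which is -12/7 - (44/1113)*sqrt(583).
The branch term is analytic at -4/3 + (2/33)*sqrt(583) and contributes nothing to the residue; only the rational part matters.
The factor h**2 + 8*h/3 - 4/11 splits as (h - a)(h - a') with a = -4/3 + (2/33)*sqrt(583), a' = -4/3 - (2/33)*sqrt(583). At the order-1 pole a set g(h) = (h - a)*(rational part) = [-24*h/7 - 16/9] / (h - a').
Simple pole: residue = g(a) at a = -4/3 + (2/33)*sqrt(583), which is -12/7 + (44/1113)*sqrt(583).
List the singular points by increasing real part (a conjugate pair: the negative imaginary part first).

Radius of convergence at 0: -4/3 + (2/33)*sqrt(583).
At -4/3 - (2/33)*sqrt(583): a pole of order 1; residue -12/7 - (44/1113)*sqrt(583).
At -4/3 + (2/33)*sqrt(583): a pole of order 1; residue -12/7 + (44/1113)*sqrt(583).
At 4/5: a logarithmic branch point.


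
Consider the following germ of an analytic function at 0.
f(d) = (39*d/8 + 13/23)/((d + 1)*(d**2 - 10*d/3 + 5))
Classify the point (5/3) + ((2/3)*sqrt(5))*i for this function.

The denominator factor d**2 - 10*d/3 + 5 vanishes at (5/3) + ((2/3)*sqrt(5))*i and appears to the power 1; the numerator there equals (1599/184) + ((13/4)*sqrt(5))*i, nonzero, and no other factor vanishes.
Hence a pole whose order is the multiplicity, 1.

The point is a pole of order 1.


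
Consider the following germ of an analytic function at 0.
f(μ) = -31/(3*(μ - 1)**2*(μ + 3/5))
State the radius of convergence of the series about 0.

Denominator factor (μ - 1)^2: pole of order 2 at 1, modulus 1.
Denominator factor (μ + 3/5): pole of order 1 at -3/5, modulus 3/5.
The radius of convergence is the smallest modulus among the singular points: 3/5.

The radius of convergence is 3/5.


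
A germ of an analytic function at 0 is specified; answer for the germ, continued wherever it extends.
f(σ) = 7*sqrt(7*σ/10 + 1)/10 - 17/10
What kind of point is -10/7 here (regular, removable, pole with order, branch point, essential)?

The term (7/10)*sqrt(1 - σ/(-10/7)) has argument 1 - -10/7/(-10/7) = 0 at -10/7: a square-root (algebraic, two-sheeted) branch point; the remaining terms are analytic or single-valued there.

The point is an algebraic (square-root) branch point.


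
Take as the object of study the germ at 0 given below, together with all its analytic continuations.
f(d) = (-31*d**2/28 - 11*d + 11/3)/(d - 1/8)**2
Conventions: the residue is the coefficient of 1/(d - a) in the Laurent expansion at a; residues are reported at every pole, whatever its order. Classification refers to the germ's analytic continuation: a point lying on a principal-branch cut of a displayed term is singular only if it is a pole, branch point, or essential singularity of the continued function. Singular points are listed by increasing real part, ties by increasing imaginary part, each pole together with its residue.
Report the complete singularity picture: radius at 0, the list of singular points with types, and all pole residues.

Radius of convergence at 0: 1/8.
At 1/8: a pole of order 2; residue -1263/112.

Denominator factor (d - 1/8)^2: pole of order 2 at 1/8, modulus 1/8.
The radius of convergence is the smallest modulus among the singular points: 1/8.
At the order-2 pole 1/8 set g(d) = (d - (1/8))^2*f(d) = -31*d**2/28 - 11*d + 11/3.
Order-2 pole: residue = g'(a); g'(1/8) = -1263/112, so the residue is -1263/112.


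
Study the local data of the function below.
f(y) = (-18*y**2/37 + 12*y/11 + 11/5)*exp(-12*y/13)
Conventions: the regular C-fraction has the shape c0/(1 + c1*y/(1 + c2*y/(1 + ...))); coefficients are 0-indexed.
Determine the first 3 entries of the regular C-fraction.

Taylor coefficients (expand at 0): a_0 = 11/5, a_1 = -672/715, a_2 = -191286/343915.
c0 = a_0 = 11/5. Peel one level at a time: if S = 1 + c*y/S' with S'(0) = 1, then c is the y-coefficient of S and S' = c*y/(S - 1).
S_1 = c0/f = 1 + (672/1573)*y + (39854214/91550173)*y^2 + ...; c1 = 672/1573.
S_2 = c1*y/(S_1 - 1) = 1 + (-6642369/6518512)*y + ...; c2 = -6642369/6518512.

The regular C-fraction coefficients are [11/5, 672/1573, -6642369/6518512].


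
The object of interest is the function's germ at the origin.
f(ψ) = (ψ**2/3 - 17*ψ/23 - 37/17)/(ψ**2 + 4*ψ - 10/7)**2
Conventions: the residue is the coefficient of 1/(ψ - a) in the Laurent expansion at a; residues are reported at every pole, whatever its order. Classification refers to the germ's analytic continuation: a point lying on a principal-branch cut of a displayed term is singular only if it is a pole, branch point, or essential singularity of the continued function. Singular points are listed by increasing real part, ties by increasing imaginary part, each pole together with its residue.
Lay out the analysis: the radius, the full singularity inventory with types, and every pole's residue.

Radius of convergence at 0: -2 + (1/7)*sqrt(266).
At -2 - (1/7)*sqrt(266): a pole of order 2; residue -(9643/6775248)*sqrt(266).
At -2 + (1/7)*sqrt(266): a pole of order 2; residue (9643/6775248)*sqrt(266).

Denominator factor (ψ**2 + 4*ψ - 10/7)^2: discriminant 152/7, real irrational roots -2 + (1/7)*sqrt(266) and -2 - (1/7)*sqrt(266); poles of order 2, moduli -2 + (1/7)*sqrt(266) and 2 + (1/7)*sqrt(266).
The radius of convergence is the smallest modulus among the singular points: -2 + (1/7)*sqrt(266).
The factor ψ**2 + 4*ψ - 10/7 splits as (ψ - a)(ψ - a') with a = -2 - (1/7)*sqrt(266), a' = -2 + (1/7)*sqrt(266). At the order-2 pole a set g(ψ) = (ψ - a)^2*f(ψ) = [ψ**2/3 - 17*ψ/23 - 37/17] / (ψ - a')^2.
Order-2 pole: residue = g'(a); g'(-2 - (1/7)*sqrt(266)) = -(9643/6775248)*sqrt(266), so the residue is -(9643/6775248)*sqrt(266).
The factor ψ**2 + 4*ψ - 10/7 splits as (ψ - a)(ψ - a') with a = -2 + (1/7)*sqrt(266), a' = -2 - (1/7)*sqrt(266). At the order-2 pole a set g(ψ) = (ψ - a)^2*f(ψ) = [ψ**2/3 - 17*ψ/23 - 37/17] / (ψ - a')^2.
Order-2 pole: residue = g'(a); g'(-2 + (1/7)*sqrt(266)) = (9643/6775248)*sqrt(266), so the residue is (9643/6775248)*sqrt(266).
List the singular points by increasing real part (a conjugate pair: the negative imaginary part first).


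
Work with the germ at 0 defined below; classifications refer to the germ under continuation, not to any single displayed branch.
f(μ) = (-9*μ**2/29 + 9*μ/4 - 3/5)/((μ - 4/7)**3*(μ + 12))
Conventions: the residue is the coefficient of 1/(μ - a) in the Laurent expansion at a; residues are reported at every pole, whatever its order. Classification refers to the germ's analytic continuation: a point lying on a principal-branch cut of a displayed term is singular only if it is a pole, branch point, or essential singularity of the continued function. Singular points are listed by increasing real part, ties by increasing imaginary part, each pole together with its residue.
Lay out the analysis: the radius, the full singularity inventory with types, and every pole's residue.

Radius of convergence at 0: 4/7.
At -12: a pole of order 1; residue 1797663/49406720.
At 4/7: a pole of order 3; residue -1797663/49406720.

Denominator factor (μ - 4/7)^3: pole of order 3 at 4/7, modulus 4/7.
Denominator factor (μ + 12): pole of order 1 at -12, modulus 12.
The radius of convergence is the smallest modulus among the singular points: 4/7.
At the order-1 pole -12 set g(μ) = (μ - (-12))*f(μ) = (-9*μ**2/29 + 9*μ/4 - 3/5)/(μ - 4/7)**3.
Simple pole: residue = g(a) at a = -12, which is 1797663/49406720.
At the order-3 pole 4/7 set g(μ) = (μ - (4/7))^3*f(μ) = (-9*μ**2/29 + 9*μ/4 - 3/5)/(μ + 12).
Order-3 pole: residue = g''(a)/2; g''(4/7) = -1797663/24703360, so the residue is -1797663/49406720.
List the singular points by increasing real part (a conjugate pair: the negative imaginary part first).


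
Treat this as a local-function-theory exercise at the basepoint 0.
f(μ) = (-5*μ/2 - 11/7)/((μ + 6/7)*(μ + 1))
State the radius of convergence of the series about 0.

Denominator factor (μ + 1): pole of order 1 at -1, modulus 1.
Denominator factor (μ + 6/7): pole of order 1 at -6/7, modulus 6/7.
The radius of convergence is the smallest modulus among the singular points: 6/7.

The radius of convergence is 6/7.


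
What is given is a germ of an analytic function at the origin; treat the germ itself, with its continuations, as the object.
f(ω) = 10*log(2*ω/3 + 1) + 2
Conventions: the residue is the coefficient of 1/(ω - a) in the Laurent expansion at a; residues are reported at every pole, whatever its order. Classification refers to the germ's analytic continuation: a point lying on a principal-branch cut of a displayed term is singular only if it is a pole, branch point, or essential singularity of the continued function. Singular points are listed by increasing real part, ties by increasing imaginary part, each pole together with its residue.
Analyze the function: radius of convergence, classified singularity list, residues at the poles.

Branch term (10)*log(1 - ω/(-3/2)): its argument vanishes at ω = -3/2, a logarithmic branch point, modulus 3/2.
The radius of convergence is the smallest modulus among the singular points: 3/2.

Radius of convergence at 0: 3/2.
At -3/2: a logarithmic branch point.


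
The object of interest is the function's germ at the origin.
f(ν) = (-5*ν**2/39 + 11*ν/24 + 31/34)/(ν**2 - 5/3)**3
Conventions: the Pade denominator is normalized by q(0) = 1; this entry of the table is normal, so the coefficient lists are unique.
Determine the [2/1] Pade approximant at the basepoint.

The Pade approximant has numerator coefficients [-837/4250, 1683/200620, -12095965179/44337020000]; denominator coefficients [1, -21879/40124].

Taylor coefficients needed (expand at 0): a_0 = -837/4250, a_1 = -99/1000, a_2 = -90279/276250, a_3 = -891/5000.
Write the denominator as Q(ν) = 1 + q1*ν. Requiring Q*f - P = O(ν^4) with deg P <= 2 kills the coefficients of ν^3..ν^3 in Q*f:
  ν^3: a_3 + q1*a_2 = 0, i.e. -891/5000 + (-90279/276250)*q1 = 0.
Solving this linear system: q1 = -21879/40124.
The numerator is Q*f truncated at degree 2: P0 = a_0 = -837/4250; P1 = a_1 + q1*a_0 = 1683/200620; P2 = a_2 + q1*a_1 = -12095965179/44337020000.


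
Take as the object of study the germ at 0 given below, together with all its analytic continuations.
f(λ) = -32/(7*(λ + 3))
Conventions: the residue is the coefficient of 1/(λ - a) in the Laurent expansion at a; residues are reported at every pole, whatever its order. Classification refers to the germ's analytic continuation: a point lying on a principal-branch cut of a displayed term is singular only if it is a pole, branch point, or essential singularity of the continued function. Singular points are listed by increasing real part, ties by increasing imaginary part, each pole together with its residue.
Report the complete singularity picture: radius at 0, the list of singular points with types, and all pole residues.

Denominator factor (λ + 3): pole of order 1 at -3, modulus 3.
The radius of convergence is the smallest modulus among the singular points: 3.
At the order-1 pole -3 set g(λ) = (λ - (-3))*f(λ) = -32/7.
Simple pole: residue = g(a) at a = -3, which is -32/7.

Radius of convergence at 0: 3.
At -3: a pole of order 1; residue -32/7.


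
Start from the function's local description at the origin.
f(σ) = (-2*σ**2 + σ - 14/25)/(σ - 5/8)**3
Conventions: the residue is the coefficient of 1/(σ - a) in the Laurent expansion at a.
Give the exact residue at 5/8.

The residue is -2.

At the order-3 pole 5/8 set g(σ) = (σ - (5/8))^3*f(σ) = -2*σ**2 + σ - 14/25.
Order-3 pole: residue = g''(a)/2; g''(5/8) = -4, so the residue is -2.


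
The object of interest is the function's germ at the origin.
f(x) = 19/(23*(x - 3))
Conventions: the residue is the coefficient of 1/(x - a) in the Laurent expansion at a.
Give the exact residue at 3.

The residue is 19/23.

At the order-1 pole 3 set g(x) = (x - (3))*f(x) = 19/23.
Simple pole: residue = g(a) at a = 3, which is 19/23.
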